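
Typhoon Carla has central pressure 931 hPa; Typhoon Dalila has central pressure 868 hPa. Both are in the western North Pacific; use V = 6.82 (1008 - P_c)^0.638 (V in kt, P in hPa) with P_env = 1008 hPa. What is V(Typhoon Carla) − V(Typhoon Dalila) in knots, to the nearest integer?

-51 kt

Typhoon Carla: ΔP = 77; V ≈ 6.82 × 77^0.638 ≈ 108.98 kt.
Typhoon Dalila: ΔP = 140; V ≈ 6.82 × 140^0.638 ≈ 159.59 kt.
Difference ≈ 108.98 − 159.59 = -50.61 → -51 kt.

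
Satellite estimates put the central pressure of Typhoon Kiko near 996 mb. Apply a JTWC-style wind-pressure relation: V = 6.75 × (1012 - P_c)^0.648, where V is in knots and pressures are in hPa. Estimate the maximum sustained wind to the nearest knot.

41 kt

ΔP = 1012 − 996 = 16 mb.
16^0.648 ≈ 6.029.
V ≈ 6.75 × 6.029 ≈ 40.7 kt.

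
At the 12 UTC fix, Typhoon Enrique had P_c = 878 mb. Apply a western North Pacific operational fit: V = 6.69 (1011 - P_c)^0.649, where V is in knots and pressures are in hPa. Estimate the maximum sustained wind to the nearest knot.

160 kt

ΔP = 1011 − 878 = 133 mb.
133^0.649 ≈ 23.899.
V ≈ 6.69 × 23.899 ≈ 159.9 kt.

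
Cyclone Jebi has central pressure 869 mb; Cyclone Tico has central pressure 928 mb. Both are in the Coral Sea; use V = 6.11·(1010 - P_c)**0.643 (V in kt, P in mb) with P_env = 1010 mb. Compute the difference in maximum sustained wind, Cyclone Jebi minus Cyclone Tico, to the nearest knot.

43 kt

Cyclone Jebi: ΔP = 141; V ≈ 6.11 × 141^0.643 ≈ 147.23 kt.
Cyclone Tico: ΔP = 82; V ≈ 6.11 × 82^0.643 ≈ 103.90 kt.
Difference ≈ 147.23 − 103.90 = 43.33 → 43 kt.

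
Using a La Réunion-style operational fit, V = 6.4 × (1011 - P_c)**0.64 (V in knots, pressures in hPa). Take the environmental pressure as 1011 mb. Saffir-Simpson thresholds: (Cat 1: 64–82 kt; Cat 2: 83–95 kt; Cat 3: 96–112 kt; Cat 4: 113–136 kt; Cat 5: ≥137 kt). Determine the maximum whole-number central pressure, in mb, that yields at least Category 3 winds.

Category 3 begins at V = 96 kt.
Required ΔP = (96/6.4)^(1/0.64) = 15.000^1.562 ≈ 68.81 mb.
P_c ≤ 1011 − 68.81 = 942.19, so the highest integer P_c is 942 mb.

942 mb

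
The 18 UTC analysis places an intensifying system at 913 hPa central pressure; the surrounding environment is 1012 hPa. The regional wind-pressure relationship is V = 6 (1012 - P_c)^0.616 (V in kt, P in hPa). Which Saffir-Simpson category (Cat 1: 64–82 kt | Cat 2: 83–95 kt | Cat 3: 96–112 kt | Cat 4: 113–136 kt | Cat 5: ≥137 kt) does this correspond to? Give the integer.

ΔP = 1012 − 913 = 99 hPa.
V ≈ 6 × 99^0.616 = 6 × 16.96 ≈ 102 kt.
102 kt falls in the Category 3 band.

3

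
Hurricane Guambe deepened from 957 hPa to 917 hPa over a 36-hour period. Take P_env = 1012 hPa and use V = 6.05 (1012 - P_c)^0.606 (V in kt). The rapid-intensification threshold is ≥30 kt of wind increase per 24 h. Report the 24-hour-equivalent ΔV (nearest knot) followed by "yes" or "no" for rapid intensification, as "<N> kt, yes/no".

V₁: ΔP = 55, V ≈ 6.05 × 55^0.606 ≈ 68.61 kt.
V₂: ΔP = 95, V ≈ 6.05 × 95^0.606 ≈ 95.56 kt.
ΔV over 36 h = 26.95 kt → 24 h equivalent = 26.95 × 24/36 ≈ 17.97 kt.
18 kt < 30 kt ⇒ not rapid intensification.

18 kt, no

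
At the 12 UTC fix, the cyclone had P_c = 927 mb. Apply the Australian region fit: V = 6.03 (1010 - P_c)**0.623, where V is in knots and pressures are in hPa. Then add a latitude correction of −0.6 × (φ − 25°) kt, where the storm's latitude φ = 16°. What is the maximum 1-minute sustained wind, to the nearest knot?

100 kt

ΔP = 1010 − 927 = 83 mb.
83^0.623 ≈ 15.689.
V ≈ 6.03 × 15.689 ≈ 94.6 kt.
Latitude correction: −0.6 × (16 − 25) = 5.4 kt.
Corrected V ≈ 100 kt → 100 kt.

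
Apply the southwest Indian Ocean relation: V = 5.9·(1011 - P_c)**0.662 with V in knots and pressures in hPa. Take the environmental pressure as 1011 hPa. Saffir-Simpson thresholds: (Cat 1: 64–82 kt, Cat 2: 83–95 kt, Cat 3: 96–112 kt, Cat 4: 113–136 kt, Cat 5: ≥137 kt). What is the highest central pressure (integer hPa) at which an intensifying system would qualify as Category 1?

974 hPa

Category 1 begins at V = 64 kt.
Required ΔP = (64/5.9)^(1/0.662) = 10.847^1.511 ≈ 36.64 hPa.
P_c ≤ 1011 − 36.64 = 974.36, so the highest integer P_c is 974 hPa.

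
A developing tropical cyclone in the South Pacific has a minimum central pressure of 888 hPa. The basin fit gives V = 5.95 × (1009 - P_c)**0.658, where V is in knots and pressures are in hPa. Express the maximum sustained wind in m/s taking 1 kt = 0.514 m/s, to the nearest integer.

ΔP = 1009 − 888 = 121 hPa.
V ≈ 5.95 × 121^0.658 = 5.95 × 23.468 ≈ 139.634 kt.
139.634 × 0.514 ≈ 71.77 m/s → 72 m/s.

72 m/s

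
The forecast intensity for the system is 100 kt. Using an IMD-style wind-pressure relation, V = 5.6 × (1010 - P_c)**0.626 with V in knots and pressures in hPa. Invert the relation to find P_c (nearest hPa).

910 hPa

ΔP = (V / 5.6)^(1/0.626) = (100/5.6)^1.597.
100/5.6 = 17.857; 17.857^1.597 ≈ 99.93 hPa.
P_c = 1010 − 99.93 = 910.07 ≈ 910 hPa.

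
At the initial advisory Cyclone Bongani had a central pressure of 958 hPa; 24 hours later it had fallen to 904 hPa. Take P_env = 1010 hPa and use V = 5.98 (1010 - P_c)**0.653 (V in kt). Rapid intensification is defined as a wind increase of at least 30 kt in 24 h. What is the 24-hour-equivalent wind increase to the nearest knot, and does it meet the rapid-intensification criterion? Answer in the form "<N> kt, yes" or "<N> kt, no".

V₁: ΔP = 52, V ≈ 5.98 × 52^0.653 ≈ 78.93 kt.
V₂: ΔP = 106, V ≈ 5.98 × 106^0.653 ≈ 125.67 kt.
ΔV over 24 h = 46.74 kt → 24 h equivalent = 46.74 × 24/24 ≈ 46.74 kt.
47 kt ≥ 30 kt ⇒ rapid intensification.

47 kt, yes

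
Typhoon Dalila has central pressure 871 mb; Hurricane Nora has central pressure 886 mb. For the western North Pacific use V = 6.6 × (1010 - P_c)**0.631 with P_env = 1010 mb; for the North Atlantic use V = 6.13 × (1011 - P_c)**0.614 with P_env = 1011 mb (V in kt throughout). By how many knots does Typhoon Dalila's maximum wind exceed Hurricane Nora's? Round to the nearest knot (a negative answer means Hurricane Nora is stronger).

30 kt

Typhoon Dalila: ΔP = 139; V ≈ 6.6 × 139^0.631 ≈ 148.52 kt.
Hurricane Nora: ΔP = 125; V ≈ 6.13 × 125^0.614 ≈ 118.84 kt.
Difference ≈ 148.52 − 118.84 = 29.68 → 30 kt.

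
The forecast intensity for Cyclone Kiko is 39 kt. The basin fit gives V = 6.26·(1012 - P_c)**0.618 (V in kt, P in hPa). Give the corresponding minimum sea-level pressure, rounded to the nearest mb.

ΔP = (V / 6.26)^(1/0.618) = (39/6.26)^1.618.
39/6.26 = 6.230; 6.230^1.618 ≈ 19.30 mb.
P_c = 1012 − 19.30 = 992.70 ≈ 993 mb.

993 mb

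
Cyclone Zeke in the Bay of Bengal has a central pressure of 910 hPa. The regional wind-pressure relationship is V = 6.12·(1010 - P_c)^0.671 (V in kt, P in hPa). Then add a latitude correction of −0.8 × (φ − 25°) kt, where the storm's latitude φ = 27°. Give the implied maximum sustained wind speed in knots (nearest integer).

ΔP = 1010 − 910 = 100 hPa.
100^0.671 ≈ 21.979.
V ≈ 6.12 × 21.979 ≈ 134.5 kt.
Latitude correction: −0.8 × (27 − 25) = -1.6 kt.
Corrected V ≈ 132.9 kt → 133 kt.

133 kt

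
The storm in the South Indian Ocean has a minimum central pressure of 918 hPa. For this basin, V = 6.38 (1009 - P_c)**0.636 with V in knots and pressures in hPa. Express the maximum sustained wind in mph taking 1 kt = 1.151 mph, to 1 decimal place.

129.4 mph

ΔP = 1009 − 918 = 91 hPa.
V ≈ 6.38 × 91^0.636 = 6.38 × 17.618 ≈ 112.401 kt.
112.401 × 1.151 ≈ 129.37 mph → 129.4 mph.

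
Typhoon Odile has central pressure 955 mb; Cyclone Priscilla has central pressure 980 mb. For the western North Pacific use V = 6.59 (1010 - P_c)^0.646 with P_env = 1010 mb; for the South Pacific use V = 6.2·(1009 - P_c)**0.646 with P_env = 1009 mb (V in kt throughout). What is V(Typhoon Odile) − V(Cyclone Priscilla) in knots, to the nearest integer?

33 kt

Typhoon Odile: ΔP = 55; V ≈ 6.59 × 55^0.646 ≈ 87.73 kt.
Cyclone Priscilla: ΔP = 29; V ≈ 6.2 × 29^0.646 ≈ 54.59 kt.
Difference ≈ 87.73 − 54.59 = 33.14 → 33 kt.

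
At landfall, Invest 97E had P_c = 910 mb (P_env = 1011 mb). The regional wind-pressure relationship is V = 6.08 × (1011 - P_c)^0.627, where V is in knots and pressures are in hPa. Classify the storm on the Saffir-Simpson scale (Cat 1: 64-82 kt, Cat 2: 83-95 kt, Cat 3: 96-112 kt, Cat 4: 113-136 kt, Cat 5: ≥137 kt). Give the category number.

ΔP = 1011 − 910 = 101 mb.
V ≈ 6.08 × 101^0.627 = 6.08 × 18.06 ≈ 110 kt.
110 kt falls in the Category 3 band.

3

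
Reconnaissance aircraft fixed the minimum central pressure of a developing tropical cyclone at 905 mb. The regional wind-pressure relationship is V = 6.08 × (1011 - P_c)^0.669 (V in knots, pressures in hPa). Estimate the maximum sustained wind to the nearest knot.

ΔP = 1011 − 905 = 106 mb.
106^0.669 ≈ 22.643.
V ≈ 6.08 × 22.643 ≈ 137.7 kt.

138 kt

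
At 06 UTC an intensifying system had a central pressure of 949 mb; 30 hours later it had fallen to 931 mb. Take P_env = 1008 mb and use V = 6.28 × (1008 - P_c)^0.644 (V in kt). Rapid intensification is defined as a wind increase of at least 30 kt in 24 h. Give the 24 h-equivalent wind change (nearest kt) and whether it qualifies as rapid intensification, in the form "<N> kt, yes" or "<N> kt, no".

13 kt, no

V₁: ΔP = 59, V ≈ 6.28 × 59^0.644 ≈ 86.77 kt.
V₂: ΔP = 77, V ≈ 6.28 × 77^0.644 ≈ 103.01 kt.
ΔV over 30 h = 16.24 kt → 24 h equivalent = 16.24 × 24/30 ≈ 12.99 kt.
13 kt < 30 kt ⇒ not rapid intensification.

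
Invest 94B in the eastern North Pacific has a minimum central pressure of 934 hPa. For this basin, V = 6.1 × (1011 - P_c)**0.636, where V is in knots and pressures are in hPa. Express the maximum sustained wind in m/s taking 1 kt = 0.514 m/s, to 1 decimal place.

49.7 m/s

ΔP = 1011 − 934 = 77 hPa.
V ≈ 6.1 × 77^0.636 = 6.1 × 15.842 ≈ 96.636 kt.
96.636 × 0.514 ≈ 49.67 m/s → 49.7 m/s.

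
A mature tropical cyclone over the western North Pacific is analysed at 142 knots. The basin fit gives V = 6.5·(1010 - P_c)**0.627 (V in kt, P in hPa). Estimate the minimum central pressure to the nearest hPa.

ΔP = (V / 6.5)^(1/0.627) = (142/6.5)^1.595.
142/6.5 = 21.846; 21.846^1.595 ≈ 136.82 hPa.
P_c = 1010 − 136.82 = 873.18 ≈ 873 hPa.

873 hPa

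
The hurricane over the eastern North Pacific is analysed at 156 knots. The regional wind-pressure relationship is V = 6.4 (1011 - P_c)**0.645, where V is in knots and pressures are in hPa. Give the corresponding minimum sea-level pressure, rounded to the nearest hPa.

870 hPa

ΔP = (V / 6.4)^(1/0.645) = (156/6.4)^1.550.
156/6.4 = 24.375; 24.375^1.550 ≈ 141.35 hPa.
P_c = 1011 − 141.35 = 869.65 ≈ 870 hPa.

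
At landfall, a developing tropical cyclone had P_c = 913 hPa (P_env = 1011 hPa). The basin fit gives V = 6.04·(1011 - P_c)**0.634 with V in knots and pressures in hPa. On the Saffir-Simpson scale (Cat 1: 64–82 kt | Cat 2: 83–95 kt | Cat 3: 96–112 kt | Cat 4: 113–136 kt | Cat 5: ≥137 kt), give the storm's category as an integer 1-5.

ΔP = 1011 − 913 = 98 hPa.
V ≈ 6.04 × 98^0.634 = 6.04 × 18.30 ≈ 111 kt.
111 kt falls in the Category 3 band.

3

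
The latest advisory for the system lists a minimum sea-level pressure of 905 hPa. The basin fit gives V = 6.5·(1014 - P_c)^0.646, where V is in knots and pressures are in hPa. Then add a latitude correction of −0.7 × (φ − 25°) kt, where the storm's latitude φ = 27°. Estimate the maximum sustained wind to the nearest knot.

ΔP = 1014 − 905 = 109 hPa.
109^0.646 ≈ 20.710.
V ≈ 6.5 × 20.710 ≈ 134.6 kt.
Latitude correction: −0.7 × (27 − 25) = -1.4 kt.
Corrected V ≈ 133.2 kt → 133 kt.

133 kt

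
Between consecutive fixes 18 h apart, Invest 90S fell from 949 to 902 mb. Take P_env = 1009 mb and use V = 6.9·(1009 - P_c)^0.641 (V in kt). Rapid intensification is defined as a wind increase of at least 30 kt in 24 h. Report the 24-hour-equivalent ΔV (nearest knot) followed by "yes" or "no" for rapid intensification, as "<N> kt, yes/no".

57 kt, yes

V₁: ΔP = 60, V ≈ 6.9 × 60^0.641 ≈ 95.20 kt.
V₂: ΔP = 107, V ≈ 6.9 × 107^0.641 ≈ 137.94 kt.
ΔV over 18 h = 42.74 kt → 24 h equivalent = 42.74 × 24/18 ≈ 56.99 kt.
57 kt ≥ 30 kt ⇒ rapid intensification.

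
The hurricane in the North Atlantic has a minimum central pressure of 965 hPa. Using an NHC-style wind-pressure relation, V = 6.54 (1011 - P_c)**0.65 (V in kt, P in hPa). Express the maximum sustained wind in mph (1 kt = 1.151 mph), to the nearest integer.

91 mph

ΔP = 1011 − 965 = 46 hPa.
V ≈ 6.54 × 46^0.65 = 6.54 × 12.045 ≈ 78.772 kt.
78.772 × 1.151 ≈ 90.67 mph → 91 mph.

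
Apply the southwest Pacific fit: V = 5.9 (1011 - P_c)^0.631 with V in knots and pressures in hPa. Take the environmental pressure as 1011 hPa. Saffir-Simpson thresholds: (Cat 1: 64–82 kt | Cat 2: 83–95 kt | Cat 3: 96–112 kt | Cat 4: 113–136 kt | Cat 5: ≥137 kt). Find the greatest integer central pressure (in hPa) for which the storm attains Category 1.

967 hPa

Category 1 begins at V = 64 kt.
Required ΔP = (64/5.9)^(1/0.631) = 10.847^1.585 ≈ 43.73 hPa.
P_c ≤ 1011 − 43.73 = 967.27, so the highest integer P_c is 967 hPa.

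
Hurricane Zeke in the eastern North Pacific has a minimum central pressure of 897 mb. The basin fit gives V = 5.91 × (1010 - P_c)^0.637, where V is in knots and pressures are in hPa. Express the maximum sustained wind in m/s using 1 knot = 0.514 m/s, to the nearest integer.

62 m/s

ΔP = 1010 − 897 = 113 mb.
V ≈ 5.91 × 113^0.637 = 5.91 × 20.315 ≈ 120.060 kt.
120.060 × 0.514 ≈ 61.71 m/s → 62 m/s.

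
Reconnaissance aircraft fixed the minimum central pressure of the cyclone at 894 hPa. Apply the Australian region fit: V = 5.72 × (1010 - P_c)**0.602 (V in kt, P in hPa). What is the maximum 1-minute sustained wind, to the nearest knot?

100 kt

ΔP = 1010 − 894 = 116 hPa.
116^0.602 ≈ 17.491.
V ≈ 5.72 × 17.491 ≈ 100.0 kt.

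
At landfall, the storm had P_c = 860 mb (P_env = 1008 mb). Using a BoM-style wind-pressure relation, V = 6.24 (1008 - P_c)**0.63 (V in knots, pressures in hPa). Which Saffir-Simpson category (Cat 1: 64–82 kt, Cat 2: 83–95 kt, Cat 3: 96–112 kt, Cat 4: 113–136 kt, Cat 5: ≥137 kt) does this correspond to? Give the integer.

5

ΔP = 1008 − 860 = 148 mb.
V ≈ 6.24 × 148^0.63 = 6.24 × 23.30 ≈ 145 kt.
145 kt falls in the Category 5 band.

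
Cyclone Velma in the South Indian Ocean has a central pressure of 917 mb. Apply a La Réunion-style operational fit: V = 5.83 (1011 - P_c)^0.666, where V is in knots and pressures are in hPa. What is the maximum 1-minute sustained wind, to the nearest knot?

120 kt

ΔP = 1011 − 917 = 94 mb.
94^0.666 ≈ 20.611.
V ≈ 5.83 × 20.611 ≈ 120.2 kt.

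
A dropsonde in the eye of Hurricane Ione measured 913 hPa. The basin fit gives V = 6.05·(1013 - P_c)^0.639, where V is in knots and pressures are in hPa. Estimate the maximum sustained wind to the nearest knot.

115 kt

ΔP = 1013 − 913 = 100 hPa.
100^0.639 ≈ 18.967.
V ≈ 6.05 × 18.967 ≈ 114.8 kt.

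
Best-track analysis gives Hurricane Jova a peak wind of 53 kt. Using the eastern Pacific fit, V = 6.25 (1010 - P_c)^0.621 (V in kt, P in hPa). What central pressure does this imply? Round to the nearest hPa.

ΔP = (V / 6.25)^(1/0.621) = (53/6.25)^1.610.
53/6.25 = 8.480; 8.480^1.610 ≈ 31.26 hPa.
P_c = 1010 − 31.26 = 978.74 ≈ 979 hPa.

979 hPa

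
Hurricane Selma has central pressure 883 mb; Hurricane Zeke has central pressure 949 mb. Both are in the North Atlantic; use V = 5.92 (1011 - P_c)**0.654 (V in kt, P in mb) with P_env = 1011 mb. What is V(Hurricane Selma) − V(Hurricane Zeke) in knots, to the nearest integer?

53 kt

Hurricane Selma: ΔP = 128; V ≈ 5.92 × 128^0.654 ≈ 141.40 kt.
Hurricane Zeke: ΔP = 62; V ≈ 5.92 × 62^0.654 ≈ 88.01 kt.
Difference ≈ 141.40 − 88.01 = 53.39 → 53 kt.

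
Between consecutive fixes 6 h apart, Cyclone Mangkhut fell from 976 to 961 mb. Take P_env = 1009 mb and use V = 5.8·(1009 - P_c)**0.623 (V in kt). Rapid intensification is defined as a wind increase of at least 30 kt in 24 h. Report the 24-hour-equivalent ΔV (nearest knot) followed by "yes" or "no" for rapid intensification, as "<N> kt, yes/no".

V₁: ΔP = 33, V ≈ 5.8 × 33^0.623 ≈ 51.22 kt.
V₂: ΔP = 48, V ≈ 5.8 × 48^0.623 ≈ 64.69 kt.
ΔV over 6 h = 13.47 kt → 24 h equivalent = 13.47 × 24/6 ≈ 53.88 kt.
54 kt ≥ 30 kt ⇒ rapid intensification.

54 kt, yes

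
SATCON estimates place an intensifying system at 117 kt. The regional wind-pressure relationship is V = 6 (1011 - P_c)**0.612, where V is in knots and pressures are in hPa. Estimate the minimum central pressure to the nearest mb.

883 mb

ΔP = (V / 6)^(1/0.612) = (117/6)^1.634.
117/6 = 19.500; 19.500^1.634 ≈ 128.20 mb.
P_c = 1011 − 128.20 = 882.80 ≈ 883 mb.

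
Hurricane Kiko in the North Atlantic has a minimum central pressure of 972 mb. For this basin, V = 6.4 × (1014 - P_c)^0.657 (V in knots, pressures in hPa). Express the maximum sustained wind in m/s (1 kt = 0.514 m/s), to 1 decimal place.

ΔP = 1014 − 972 = 42 mb.
V ≈ 6.4 × 42^0.657 = 6.4 × 11.654 ≈ 74.586 kt.
74.586 × 0.514 ≈ 38.34 m/s → 38.3 m/s.

38.3 m/s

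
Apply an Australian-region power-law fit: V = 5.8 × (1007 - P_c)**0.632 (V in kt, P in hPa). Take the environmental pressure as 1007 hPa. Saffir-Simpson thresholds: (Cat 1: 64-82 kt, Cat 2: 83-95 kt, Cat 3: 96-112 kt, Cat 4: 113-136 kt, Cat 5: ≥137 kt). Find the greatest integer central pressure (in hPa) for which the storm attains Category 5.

Category 5 begins at V = 137 kt.
Required ΔP = (137/5.8)^(1/0.632) = 23.621^1.582 ≈ 148.91 hPa.
P_c ≤ 1007 − 148.91 = 858.09, so the highest integer P_c is 858 hPa.

858 hPa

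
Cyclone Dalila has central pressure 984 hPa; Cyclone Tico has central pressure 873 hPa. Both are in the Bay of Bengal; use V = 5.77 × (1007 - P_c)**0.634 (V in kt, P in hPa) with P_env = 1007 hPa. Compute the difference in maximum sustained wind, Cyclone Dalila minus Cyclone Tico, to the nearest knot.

-87 kt

Cyclone Dalila: ΔP = 23; V ≈ 5.77 × 23^0.634 ≈ 42.12 kt.
Cyclone Tico: ΔP = 134; V ≈ 5.77 × 134^0.634 ≈ 128.75 kt.
Difference ≈ 42.12 − 128.75 = -86.63 → -87 kt.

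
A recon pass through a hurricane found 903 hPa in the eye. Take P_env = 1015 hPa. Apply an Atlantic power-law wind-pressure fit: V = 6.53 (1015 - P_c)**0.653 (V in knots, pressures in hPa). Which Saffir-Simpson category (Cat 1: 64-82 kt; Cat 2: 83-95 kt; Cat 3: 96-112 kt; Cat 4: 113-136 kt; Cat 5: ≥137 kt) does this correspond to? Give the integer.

ΔP = 1015 − 903 = 112 hPa.
V ≈ 6.53 × 112^0.653 = 6.53 × 21.78 ≈ 142 kt.
142 kt falls in the Category 5 band.

5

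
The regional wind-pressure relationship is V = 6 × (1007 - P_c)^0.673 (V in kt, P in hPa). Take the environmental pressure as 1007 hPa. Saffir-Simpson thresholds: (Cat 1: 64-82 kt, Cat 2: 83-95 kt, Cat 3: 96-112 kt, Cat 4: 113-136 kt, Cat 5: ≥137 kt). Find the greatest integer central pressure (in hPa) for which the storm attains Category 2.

Category 2 begins at V = 83 kt.
Required ΔP = (83/6)^(1/0.673) = 13.833^1.486 ≈ 49.58 hPa.
P_c ≤ 1007 − 49.58 = 957.42, so the highest integer P_c is 957 hPa.

957 hPa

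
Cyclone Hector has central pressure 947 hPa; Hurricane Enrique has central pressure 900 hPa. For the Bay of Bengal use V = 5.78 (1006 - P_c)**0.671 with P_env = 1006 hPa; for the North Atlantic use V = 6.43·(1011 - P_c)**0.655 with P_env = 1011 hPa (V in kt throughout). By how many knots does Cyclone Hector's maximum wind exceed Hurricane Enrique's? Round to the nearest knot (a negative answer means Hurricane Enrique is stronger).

Cyclone Hector: ΔP = 59; V ≈ 5.78 × 59^0.671 ≈ 89.16 kt.
Hurricane Enrique: ΔP = 111; V ≈ 6.43 × 111^0.655 ≈ 140.57 kt.
Difference ≈ 89.16 − 140.57 = -51.41 → -51 kt.

-51 kt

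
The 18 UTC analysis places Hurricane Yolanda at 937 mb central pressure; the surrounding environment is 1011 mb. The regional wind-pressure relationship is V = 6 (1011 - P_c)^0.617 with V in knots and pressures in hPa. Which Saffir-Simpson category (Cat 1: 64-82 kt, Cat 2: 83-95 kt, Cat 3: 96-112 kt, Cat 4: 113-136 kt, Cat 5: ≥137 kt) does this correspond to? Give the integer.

ΔP = 1011 − 937 = 74 mb.
V ≈ 6 × 74^0.617 = 6 × 14.23 ≈ 85 kt.
85 kt falls in the Category 2 band.

2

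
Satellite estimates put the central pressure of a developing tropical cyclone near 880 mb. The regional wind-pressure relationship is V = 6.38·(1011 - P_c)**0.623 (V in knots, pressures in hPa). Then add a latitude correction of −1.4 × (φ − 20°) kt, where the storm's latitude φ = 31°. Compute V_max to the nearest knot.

118 kt

ΔP = 1011 − 880 = 131 mb.
131^0.623 ≈ 20.848.
V ≈ 6.38 × 20.848 ≈ 133.0 kt.
Latitude correction: −1.4 × (31 − 20) = -15.4 kt.
Corrected V ≈ 117.6 kt → 118 kt.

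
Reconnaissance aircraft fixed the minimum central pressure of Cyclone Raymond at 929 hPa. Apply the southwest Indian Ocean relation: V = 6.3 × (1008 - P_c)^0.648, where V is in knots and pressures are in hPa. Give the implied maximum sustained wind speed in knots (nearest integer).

ΔP = 1008 − 929 = 79 hPa.
79^0.648 ≈ 16.969.
V ≈ 6.3 × 16.969 ≈ 106.9 kt.

107 kt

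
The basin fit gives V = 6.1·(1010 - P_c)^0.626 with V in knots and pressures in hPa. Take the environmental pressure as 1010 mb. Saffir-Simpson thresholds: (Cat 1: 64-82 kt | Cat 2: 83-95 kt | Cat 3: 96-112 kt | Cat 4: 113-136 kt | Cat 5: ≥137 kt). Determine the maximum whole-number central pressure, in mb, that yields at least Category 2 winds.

945 mb

Category 2 begins at V = 83 kt.
Required ΔP = (83/6.1)^(1/0.626) = 13.607^1.597 ≈ 64.73 mb.
P_c ≤ 1010 − 64.73 = 945.27, so the highest integer P_c is 945 mb.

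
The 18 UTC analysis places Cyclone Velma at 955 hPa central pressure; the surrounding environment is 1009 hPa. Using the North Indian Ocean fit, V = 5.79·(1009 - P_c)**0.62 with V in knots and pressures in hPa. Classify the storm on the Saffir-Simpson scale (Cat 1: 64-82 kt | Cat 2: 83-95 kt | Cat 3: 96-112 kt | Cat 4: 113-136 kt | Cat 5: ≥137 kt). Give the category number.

ΔP = 1009 − 955 = 54 hPa.
V ≈ 5.79 × 54^0.62 = 5.79 × 11.86 ≈ 69 kt.
69 kt falls in the Category 1 band.

1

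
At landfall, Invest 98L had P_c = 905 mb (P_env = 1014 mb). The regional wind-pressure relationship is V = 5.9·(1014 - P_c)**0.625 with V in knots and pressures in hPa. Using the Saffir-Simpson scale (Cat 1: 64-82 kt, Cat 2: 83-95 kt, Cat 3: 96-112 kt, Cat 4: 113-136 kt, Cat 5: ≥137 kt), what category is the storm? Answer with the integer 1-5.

3

ΔP = 1014 − 905 = 109 mb.
V ≈ 5.9 × 109^0.625 = 5.9 × 18.77 ≈ 111 kt.
111 kt falls in the Category 3 band.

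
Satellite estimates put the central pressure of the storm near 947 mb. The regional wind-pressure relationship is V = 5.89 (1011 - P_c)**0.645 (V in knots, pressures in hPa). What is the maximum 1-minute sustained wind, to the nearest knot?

86 kt

ΔP = 1011 − 947 = 64 mb.
64^0.645 ≈ 14.621.
V ≈ 5.89 × 14.621 ≈ 86.1 kt.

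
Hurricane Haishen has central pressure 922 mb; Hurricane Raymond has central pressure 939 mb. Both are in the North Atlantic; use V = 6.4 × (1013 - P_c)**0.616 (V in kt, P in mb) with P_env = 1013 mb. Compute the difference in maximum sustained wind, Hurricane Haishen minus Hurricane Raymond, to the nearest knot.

12 kt

Hurricane Haishen: ΔP = 91; V ≈ 6.4 × 91^0.616 ≈ 103.03 kt.
Hurricane Raymond: ΔP = 74; V ≈ 6.4 × 74^0.616 ≈ 90.70 kt.
Difference ≈ 103.03 − 90.70 = 12.33 → 12 kt.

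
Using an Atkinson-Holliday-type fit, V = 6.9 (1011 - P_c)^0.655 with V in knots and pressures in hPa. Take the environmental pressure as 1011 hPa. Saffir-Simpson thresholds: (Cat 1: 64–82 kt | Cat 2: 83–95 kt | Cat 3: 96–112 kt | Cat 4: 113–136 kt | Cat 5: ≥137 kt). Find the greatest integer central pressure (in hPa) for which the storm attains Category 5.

Category 5 begins at V = 137 kt.
Required ΔP = (137/6.9)^(1/0.655) = 19.855^1.527 ≈ 95.83 hPa.
P_c ≤ 1011 − 95.83 = 915.17, so the highest integer P_c is 915 hPa.

915 hPa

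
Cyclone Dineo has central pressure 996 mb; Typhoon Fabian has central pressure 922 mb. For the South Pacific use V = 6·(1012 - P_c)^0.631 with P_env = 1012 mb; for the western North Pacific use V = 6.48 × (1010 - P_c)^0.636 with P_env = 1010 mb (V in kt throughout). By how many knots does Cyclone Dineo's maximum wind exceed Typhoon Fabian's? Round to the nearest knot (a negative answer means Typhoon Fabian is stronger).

Cyclone Dineo: ΔP = 16; V ≈ 6 × 16^0.631 ≈ 34.51 kt.
Typhoon Fabian: ΔP = 88; V ≈ 6.48 × 88^0.636 ≈ 111.75 kt.
Difference ≈ 34.51 − 111.75 = -77.24 → -77 kt.

-77 kt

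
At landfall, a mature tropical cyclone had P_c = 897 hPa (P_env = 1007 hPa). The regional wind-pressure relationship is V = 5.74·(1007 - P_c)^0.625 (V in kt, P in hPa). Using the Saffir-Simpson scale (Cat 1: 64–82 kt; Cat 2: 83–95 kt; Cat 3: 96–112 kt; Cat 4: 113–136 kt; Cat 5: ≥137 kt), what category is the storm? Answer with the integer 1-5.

ΔP = 1007 − 897 = 110 hPa.
V ≈ 5.74 × 110^0.625 = 5.74 × 18.87 ≈ 108 kt.
108 kt falls in the Category 3 band.

3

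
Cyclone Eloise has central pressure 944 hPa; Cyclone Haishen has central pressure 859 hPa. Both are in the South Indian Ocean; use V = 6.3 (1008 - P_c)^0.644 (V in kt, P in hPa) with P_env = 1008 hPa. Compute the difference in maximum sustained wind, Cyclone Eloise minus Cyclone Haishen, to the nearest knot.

Cyclone Eloise: ΔP = 64; V ≈ 6.3 × 64^0.644 ≈ 91.73 kt.
Cyclone Haishen: ΔP = 149; V ≈ 6.3 × 149^0.644 ≈ 158.08 kt.
Difference ≈ 91.73 − 158.08 = -66.35 → -66 kt.

-66 kt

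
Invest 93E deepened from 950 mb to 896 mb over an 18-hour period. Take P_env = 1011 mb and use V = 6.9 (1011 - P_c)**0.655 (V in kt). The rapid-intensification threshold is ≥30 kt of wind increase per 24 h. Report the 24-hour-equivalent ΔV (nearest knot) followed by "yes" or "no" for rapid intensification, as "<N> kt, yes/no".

V₁: ΔP = 61, V ≈ 6.9 × 61^0.655 ≈ 101.92 kt.
V₂: ΔP = 115, V ≈ 6.9 × 115^0.655 ≈ 154.39 kt.
ΔV over 18 h = 52.47 kt → 24 h equivalent = 52.47 × 24/18 ≈ 69.96 kt.
70 kt ≥ 30 kt ⇒ rapid intensification.

70 kt, yes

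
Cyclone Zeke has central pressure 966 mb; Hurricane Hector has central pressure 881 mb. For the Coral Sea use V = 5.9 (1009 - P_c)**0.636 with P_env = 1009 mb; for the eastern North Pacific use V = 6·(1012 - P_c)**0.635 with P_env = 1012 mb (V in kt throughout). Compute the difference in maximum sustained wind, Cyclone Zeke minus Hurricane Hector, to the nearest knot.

Cyclone Zeke: ΔP = 43; V ≈ 5.9 × 43^0.636 ≈ 64.53 kt.
Hurricane Hector: ΔP = 131; V ≈ 6 × 131^0.635 ≈ 132.62 kt.
Difference ≈ 64.53 − 132.62 = -68.09 → -68 kt.

-68 kt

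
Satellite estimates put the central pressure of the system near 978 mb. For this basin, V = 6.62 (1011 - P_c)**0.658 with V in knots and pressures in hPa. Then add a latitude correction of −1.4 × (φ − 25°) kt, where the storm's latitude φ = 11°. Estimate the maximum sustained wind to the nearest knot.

86 kt

ΔP = 1011 − 978 = 33 mb.
33^0.658 ≈ 9.981.
V ≈ 6.62 × 9.981 ≈ 66.1 kt.
Latitude correction: −1.4 × (11 − 25) = 19.6 kt.
Corrected V ≈ 85.7 kt → 86 kt.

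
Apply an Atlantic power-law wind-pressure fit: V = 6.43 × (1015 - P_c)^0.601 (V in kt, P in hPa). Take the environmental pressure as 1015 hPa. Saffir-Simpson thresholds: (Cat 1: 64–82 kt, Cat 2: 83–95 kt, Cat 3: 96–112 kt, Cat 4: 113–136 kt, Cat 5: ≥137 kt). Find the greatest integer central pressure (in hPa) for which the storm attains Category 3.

Category 3 begins at V = 96 kt.
Required ΔP = (96/6.43)^(1/0.601) = 14.930^1.664 ≈ 89.85 hPa.
P_c ≤ 1015 − 89.85 = 925.15, so the highest integer P_c is 925 hPa.

925 hPa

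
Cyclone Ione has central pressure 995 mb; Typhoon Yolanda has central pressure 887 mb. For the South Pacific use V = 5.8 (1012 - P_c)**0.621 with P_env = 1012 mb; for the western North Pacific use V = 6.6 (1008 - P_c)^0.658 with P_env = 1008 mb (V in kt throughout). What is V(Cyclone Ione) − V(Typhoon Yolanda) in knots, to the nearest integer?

-121 kt

Cyclone Ione: ΔP = 17; V ≈ 5.8 × 17^0.621 ≈ 33.69 kt.
Typhoon Yolanda: ΔP = 121; V ≈ 6.6 × 121^0.658 ≈ 154.89 kt.
Difference ≈ 33.69 − 154.89 = -121.20 → -121 kt.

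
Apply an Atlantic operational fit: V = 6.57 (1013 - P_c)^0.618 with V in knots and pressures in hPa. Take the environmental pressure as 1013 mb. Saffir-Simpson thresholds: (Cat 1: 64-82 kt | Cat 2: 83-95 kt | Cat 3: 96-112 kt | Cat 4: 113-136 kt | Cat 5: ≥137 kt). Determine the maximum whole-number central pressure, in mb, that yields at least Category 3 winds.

936 mb

Category 3 begins at V = 96 kt.
Required ΔP = (96/6.57)^(1/0.618) = 14.612^1.618 ≈ 76.67 mb.
P_c ≤ 1013 − 76.67 = 936.33, so the highest integer P_c is 936 mb.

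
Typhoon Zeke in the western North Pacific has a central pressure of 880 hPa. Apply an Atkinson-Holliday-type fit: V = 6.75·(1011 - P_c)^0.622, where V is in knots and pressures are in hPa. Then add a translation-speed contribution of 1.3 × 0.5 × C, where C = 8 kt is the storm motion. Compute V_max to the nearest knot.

ΔP = 1011 − 880 = 131 hPa.
131^0.622 ≈ 20.746.
V ≈ 6.75 × 20.746 ≈ 140.0 kt.
Translation term: 1.3 × 0.5 × 8 = 5.2 kt.
Corrected V ≈ 145.2 kt → 145 kt.

145 kt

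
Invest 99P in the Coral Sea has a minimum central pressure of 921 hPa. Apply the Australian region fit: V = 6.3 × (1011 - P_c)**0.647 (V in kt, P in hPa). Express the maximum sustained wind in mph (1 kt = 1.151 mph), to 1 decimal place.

ΔP = 1011 − 921 = 90 hPa.
V ≈ 6.3 × 90^0.647 = 6.3 × 18.382 ≈ 115.807 kt.
115.807 × 1.151 ≈ 133.29 mph → 133.3 mph.

133.3 mph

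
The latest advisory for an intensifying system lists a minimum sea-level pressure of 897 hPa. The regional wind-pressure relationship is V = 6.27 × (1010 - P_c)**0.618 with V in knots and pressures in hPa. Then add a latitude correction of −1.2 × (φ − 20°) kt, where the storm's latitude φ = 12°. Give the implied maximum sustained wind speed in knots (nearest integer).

ΔP = 1010 − 897 = 113 hPa.
113^0.618 ≈ 18.570.
V ≈ 6.27 × 18.570 ≈ 116.4 kt.
Latitude correction: −1.2 × (12 − 20) = 9.6 kt.
Corrected V ≈ 126 kt → 126 kt.

126 kt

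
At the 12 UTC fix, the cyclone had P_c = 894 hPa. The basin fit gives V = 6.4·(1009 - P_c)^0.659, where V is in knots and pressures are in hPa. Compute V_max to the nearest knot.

ΔP = 1009 − 894 = 115 hPa.
115^0.659 ≈ 22.803.
V ≈ 6.4 × 22.803 ≈ 145.9 kt.

146 kt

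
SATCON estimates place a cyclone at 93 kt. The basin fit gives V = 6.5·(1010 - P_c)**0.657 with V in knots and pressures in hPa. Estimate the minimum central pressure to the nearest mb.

ΔP = (V / 6.5)^(1/0.657) = (93/6.5)^1.522.
93/6.5 = 14.308; 14.308^1.522 ≈ 57.39 mb.
P_c = 1010 − 57.39 = 952.61 ≈ 953 mb.

953 mb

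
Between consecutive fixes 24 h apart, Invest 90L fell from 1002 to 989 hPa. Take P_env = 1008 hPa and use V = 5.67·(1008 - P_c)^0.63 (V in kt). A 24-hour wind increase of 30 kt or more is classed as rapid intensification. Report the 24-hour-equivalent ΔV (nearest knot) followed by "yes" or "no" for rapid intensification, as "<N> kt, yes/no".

V₁: ΔP = 6, V ≈ 5.67 × 6^0.63 ≈ 17.53 kt.
V₂: ΔP = 19, V ≈ 5.67 × 19^0.63 ≈ 36.24 kt.
ΔV over 24 h = 18.71 kt → 24 h equivalent = 18.71 × 24/24 ≈ 18.71 kt.
19 kt < 30 kt ⇒ not rapid intensification.

19 kt, no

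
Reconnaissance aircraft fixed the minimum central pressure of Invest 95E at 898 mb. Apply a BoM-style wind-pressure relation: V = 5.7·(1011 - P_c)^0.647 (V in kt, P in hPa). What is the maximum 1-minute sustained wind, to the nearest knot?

ΔP = 1011 − 898 = 113 mb.
113^0.647 ≈ 21.298.
V ≈ 5.7 × 21.298 ≈ 121.4 kt.

121 kt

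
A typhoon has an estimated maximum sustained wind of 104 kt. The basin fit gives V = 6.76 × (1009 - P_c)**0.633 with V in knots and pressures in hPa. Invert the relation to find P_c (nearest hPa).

934 hPa

ΔP = (V / 6.76)^(1/0.633) = (104/6.76)^1.580.
104/6.76 = 15.385; 15.385^1.580 ≈ 75.05 hPa.
P_c = 1009 − 75.05 = 933.95 ≈ 934 hPa.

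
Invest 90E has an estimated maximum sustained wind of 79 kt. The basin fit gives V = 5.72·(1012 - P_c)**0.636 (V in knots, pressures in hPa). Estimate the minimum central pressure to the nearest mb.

950 mb

ΔP = (V / 5.72)^(1/0.636) = (79/5.72)^1.572.
79/5.72 = 13.811; 13.811^1.572 ≈ 62.06 mb.
P_c = 1012 − 62.06 = 949.94 ≈ 950 mb.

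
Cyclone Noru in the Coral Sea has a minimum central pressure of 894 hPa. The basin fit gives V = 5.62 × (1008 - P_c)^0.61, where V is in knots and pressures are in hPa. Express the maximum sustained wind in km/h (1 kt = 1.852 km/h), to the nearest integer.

187 km/h

ΔP = 1008 − 894 = 114 hPa.
V ≈ 5.62 × 114^0.61 = 5.62 × 17.977 ≈ 101.030 kt.
101.030 × 1.852 ≈ 187.11 km/h → 187 km/h.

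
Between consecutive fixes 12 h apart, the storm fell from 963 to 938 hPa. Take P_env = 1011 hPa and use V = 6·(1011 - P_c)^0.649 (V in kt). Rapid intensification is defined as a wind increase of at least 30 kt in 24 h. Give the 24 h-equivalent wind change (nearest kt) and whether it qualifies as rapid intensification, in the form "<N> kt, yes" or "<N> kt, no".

V₁: ΔP = 48, V ≈ 6 × 48^0.649 ≈ 74.01 kt.
V₂: ΔP = 73, V ≈ 6 × 73^0.649 ≈ 97.15 kt.
ΔV over 12 h = 23.14 kt → 24 h equivalent = 23.14 × 24/12 ≈ 46.28 kt.
46 kt ≥ 30 kt ⇒ rapid intensification.

46 kt, yes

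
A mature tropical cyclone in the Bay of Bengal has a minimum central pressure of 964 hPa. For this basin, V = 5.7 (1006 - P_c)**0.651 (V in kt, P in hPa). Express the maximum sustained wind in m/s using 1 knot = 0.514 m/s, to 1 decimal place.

33.4 m/s

ΔP = 1006 − 964 = 42 hPa.
V ≈ 5.7 × 42^0.651 = 5.7 × 11.396 ≈ 64.955 kt.
64.955 × 0.514 ≈ 33.39 m/s → 33.4 m/s.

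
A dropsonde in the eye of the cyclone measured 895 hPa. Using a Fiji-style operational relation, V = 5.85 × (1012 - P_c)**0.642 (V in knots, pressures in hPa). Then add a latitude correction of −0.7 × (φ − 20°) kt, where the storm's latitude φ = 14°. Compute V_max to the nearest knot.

ΔP = 1012 − 895 = 117 hPa.
117^0.642 ≈ 21.270.
V ≈ 5.85 × 21.270 ≈ 124.4 kt.
Latitude correction: −0.7 × (14 − 20) = 4.2 kt.
Corrected V ≈ 128.6 kt → 129 kt.

129 kt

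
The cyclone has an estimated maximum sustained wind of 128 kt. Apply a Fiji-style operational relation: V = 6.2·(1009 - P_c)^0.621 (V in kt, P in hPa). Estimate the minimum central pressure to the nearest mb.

878 mb

ΔP = (V / 6.2)^(1/0.621) = (128/6.2)^1.610.
128/6.2 = 20.645; 20.645^1.610 ≈ 131.00 mb.
P_c = 1009 − 131.00 = 878.00 ≈ 878 mb.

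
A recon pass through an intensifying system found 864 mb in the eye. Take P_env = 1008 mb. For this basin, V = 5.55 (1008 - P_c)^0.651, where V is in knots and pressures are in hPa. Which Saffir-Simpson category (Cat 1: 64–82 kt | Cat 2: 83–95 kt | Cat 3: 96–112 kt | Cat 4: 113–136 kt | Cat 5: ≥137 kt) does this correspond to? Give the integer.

5

ΔP = 1008 − 864 = 144 mb.
V ≈ 5.55 × 144^0.651 = 5.55 × 25.42 ≈ 141 kt.
141 kt falls in the Category 5 band.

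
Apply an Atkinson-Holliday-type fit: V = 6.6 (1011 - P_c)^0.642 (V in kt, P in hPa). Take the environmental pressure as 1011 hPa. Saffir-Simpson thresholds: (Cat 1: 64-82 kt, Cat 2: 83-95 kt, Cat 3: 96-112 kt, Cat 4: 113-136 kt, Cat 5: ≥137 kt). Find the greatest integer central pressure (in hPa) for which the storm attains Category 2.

Category 2 begins at V = 83 kt.
Required ΔP = (83/6.6)^(1/0.642) = 12.576^1.558 ≈ 51.60 hPa.
P_c ≤ 1011 − 51.60 = 959.40, so the highest integer P_c is 959 hPa.

959 hPa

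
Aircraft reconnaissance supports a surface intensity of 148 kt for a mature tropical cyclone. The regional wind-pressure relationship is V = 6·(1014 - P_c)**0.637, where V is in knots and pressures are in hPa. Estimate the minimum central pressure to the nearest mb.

861 mb

ΔP = (V / 6)^(1/0.637) = (148/6)^1.570.
148/6 = 24.667; 24.667^1.570 ≈ 153.26 mb.
P_c = 1014 − 153.26 = 860.74 ≈ 861 mb.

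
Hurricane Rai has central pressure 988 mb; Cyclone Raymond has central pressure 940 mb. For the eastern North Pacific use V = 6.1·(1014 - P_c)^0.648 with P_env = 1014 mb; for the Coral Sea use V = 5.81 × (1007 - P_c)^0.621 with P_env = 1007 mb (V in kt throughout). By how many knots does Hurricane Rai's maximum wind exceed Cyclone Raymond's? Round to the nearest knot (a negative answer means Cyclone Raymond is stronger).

Hurricane Rai: ΔP = 26; V ≈ 6.1 × 26^0.648 ≈ 50.38 kt.
Cyclone Raymond: ΔP = 67; V ≈ 5.81 × 67^0.621 ≈ 79.10 kt.
Difference ≈ 50.38 − 79.10 = -28.72 → -29 kt.

-29 kt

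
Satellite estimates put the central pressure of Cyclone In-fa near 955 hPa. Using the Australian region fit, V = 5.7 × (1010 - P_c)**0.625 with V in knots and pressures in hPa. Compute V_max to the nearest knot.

ΔP = 1010 − 955 = 55 hPa.
55^0.625 ≈ 12.238.
V ≈ 5.7 × 12.238 ≈ 69.8 kt.

70 kt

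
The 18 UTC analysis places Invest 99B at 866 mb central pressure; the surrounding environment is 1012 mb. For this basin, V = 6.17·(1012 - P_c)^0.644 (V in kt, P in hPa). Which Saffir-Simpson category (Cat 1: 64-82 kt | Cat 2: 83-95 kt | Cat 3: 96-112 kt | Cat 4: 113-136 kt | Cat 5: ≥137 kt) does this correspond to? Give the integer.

ΔP = 1012 − 866 = 146 mb.
V ≈ 6.17 × 146^0.644 = 6.17 × 24.77 ≈ 153 kt.
153 kt falls in the Category 5 band.

5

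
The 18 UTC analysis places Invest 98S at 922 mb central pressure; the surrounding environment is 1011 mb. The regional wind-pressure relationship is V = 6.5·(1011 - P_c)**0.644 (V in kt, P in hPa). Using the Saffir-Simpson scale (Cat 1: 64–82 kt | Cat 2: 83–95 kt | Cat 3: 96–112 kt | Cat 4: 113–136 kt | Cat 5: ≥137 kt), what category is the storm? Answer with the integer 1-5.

4

ΔP = 1011 − 922 = 89 mb.
V ≈ 6.5 × 89^0.644 = 6.5 × 18.01 ≈ 117 kt.
117 kt falls in the Category 4 band.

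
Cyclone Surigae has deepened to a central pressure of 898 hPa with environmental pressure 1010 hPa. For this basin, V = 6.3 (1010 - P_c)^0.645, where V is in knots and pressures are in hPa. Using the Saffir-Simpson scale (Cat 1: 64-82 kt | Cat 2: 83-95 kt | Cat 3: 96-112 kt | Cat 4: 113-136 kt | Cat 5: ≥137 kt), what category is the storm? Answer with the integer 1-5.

ΔP = 1010 − 898 = 112 hPa.
V ≈ 6.3 × 112^0.645 = 6.3 × 20.98 ≈ 132 kt.
132 kt falls in the Category 4 band.

4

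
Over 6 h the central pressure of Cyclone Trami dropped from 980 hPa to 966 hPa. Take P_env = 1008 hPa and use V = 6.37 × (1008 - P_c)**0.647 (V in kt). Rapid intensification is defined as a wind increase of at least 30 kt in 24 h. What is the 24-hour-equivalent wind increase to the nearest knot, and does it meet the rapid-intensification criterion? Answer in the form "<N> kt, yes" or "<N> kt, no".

66 kt, yes

V₁: ΔP = 28, V ≈ 6.37 × 28^0.647 ≈ 55.01 kt.
V₂: ΔP = 42, V ≈ 6.37 × 42^0.647 ≈ 71.51 kt.
ΔV over 6 h = 16.50 kt → 24 h equivalent = 16.50 × 24/6 ≈ 66.00 kt.
66 kt ≥ 30 kt ⇒ rapid intensification.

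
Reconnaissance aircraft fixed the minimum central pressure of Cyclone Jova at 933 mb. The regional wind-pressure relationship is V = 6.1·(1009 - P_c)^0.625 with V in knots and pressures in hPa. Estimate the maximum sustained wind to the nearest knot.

ΔP = 1009 − 933 = 76 mb.
76^0.625 ≈ 14.980.
V ≈ 6.1 × 14.980 ≈ 91.4 kt.

91 kt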